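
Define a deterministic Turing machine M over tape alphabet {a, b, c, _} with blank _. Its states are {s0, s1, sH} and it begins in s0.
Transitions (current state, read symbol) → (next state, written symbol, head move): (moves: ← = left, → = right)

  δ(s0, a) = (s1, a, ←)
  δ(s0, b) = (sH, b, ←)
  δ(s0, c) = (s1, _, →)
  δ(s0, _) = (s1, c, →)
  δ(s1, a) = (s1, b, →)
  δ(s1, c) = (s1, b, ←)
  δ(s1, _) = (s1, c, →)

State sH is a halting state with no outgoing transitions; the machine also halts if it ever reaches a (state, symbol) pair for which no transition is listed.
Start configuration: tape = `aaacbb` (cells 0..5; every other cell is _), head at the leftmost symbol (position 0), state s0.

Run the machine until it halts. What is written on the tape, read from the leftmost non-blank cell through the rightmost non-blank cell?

state=s0 head=0 tape=_[a]aacbb   (s0,a)→(s1,a,←)
state=s1 head=-1 tape=[_]aaacbb   (s1,_)→(s1,c,→)
state=s1 head=0 tape=c[a]aacbb   (s1,a)→(s1,b,→)
state=s1 head=1 tape=cb[a]acbb   (s1,a)→(s1,b,→)
state=s1 head=2 tape=cbb[a]cbb   (s1,a)→(s1,b,→)
state=s1 head=3 tape=cbbb[c]bb   (s1,c)→(s1,b,←)
state=s1 head=2 tape=cbb[b]bbb
The non-blank tape span at halt is cbbbbbb.

cbbbbbb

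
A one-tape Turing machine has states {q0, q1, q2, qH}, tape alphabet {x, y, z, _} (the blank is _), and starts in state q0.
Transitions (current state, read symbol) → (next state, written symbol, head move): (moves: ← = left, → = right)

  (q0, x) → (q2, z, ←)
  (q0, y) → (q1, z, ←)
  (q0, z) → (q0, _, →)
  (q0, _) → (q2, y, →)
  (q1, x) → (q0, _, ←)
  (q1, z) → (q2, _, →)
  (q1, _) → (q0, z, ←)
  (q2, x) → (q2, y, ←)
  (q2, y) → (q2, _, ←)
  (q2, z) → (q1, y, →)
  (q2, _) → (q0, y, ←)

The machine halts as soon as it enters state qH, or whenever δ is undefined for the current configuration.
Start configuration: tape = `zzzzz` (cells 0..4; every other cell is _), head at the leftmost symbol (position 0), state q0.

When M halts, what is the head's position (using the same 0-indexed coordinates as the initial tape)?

3

state=q0 head=0 tape=[z]zzzz__   (q0,z)→(q0,_,→)
state=q0 head=1 tape=_[z]zzz__   (q0,z)→(q0,_,→)
state=q0 head=2 tape=__[z]zz__   (q0,z)→(q0,_,→)
state=q0 head=3 tape=___[z]z__   (q0,z)→(q0,_,→)
state=q0 head=4 tape=____[z]__   (q0,z)→(q0,_,→)
state=q0 head=5 tape=_____[_]_   (q0,_)→(q2,y,→)
state=q2 head=6 tape=_____y[_]   (q2,_)→(q0,y,←)
state=q0 head=5 tape=_____[y]y   (q0,y)→(q1,z,←)
state=q1 head=4 tape=____[_]zy   (q1,_)→(q0,z,←)
state=q0 head=3 tape=___[_]zzy   (q0,_)→(q2,y,→)
state=q2 head=4 tape=___y[z]zy   (q2,z)→(q1,y,→)
state=q1 head=5 tape=___yy[z]y   (q1,z)→(q2,_,→)
state=q2 head=6 tape=___yy_[y]   (q2,y)→(q2,_,←)
state=q2 head=5 tape=___yy[_]_   (q2,_)→(q0,y,←)
state=q0 head=4 tape=___y[y]y_   (q0,y)→(q1,z,←)
state=q1 head=3 tape=___[y]zy_
At halt the head is at cell 3.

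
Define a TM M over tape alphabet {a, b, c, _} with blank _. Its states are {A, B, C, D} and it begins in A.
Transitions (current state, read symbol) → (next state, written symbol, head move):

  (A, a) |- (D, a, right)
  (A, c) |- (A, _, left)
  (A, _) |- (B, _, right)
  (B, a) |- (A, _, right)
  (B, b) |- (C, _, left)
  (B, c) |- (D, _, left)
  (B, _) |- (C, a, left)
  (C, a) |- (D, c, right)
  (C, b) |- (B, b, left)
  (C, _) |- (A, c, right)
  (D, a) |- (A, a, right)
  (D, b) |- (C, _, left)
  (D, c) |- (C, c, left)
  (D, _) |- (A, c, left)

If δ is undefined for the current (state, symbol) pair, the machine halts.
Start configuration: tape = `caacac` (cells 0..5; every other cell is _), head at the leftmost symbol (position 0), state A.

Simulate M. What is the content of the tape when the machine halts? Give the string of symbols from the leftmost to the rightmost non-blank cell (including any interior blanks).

A | _[c]aacac   read c → write _, move left, go to A
A | [_]_aacac   read _ → write _, move right, go to B
B | _[_]aacac   read _ → write a, move left, go to C
C | [_]aaacac   read _ → write c, move right, go to A
A | c[a]aacac   read a → write a, move right, go to D
D | ca[a]acac   read a → write a, move right, go to A
A | caa[a]cac   read a → write a, move right, go to D
D | caaa[c]ac   read c → write c, move left, go to C
C | caa[a]cac   read a → write c, move right, go to D
D | caac[c]ac   read c → write c, move left, go to C
C | caa[c]cac
The non-blank tape span at halt is caaccac.

caaccac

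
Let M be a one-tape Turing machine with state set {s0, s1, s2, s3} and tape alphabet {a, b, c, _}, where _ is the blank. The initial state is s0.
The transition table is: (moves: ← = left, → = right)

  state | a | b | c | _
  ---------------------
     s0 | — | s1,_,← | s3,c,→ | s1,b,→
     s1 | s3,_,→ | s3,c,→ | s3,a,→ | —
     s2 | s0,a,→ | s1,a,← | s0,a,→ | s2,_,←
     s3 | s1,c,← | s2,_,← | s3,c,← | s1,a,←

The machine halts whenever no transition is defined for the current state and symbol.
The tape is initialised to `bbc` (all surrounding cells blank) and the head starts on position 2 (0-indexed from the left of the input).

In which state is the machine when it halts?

s0 | __bb[c]_   read c → write c, move →, go to s3
s3 | __bbc[_]   read _ → write a, move ←, go to s1
s1 | __bb[c]a   read c → write a, move →, go to s3
s3 | __bba[a]   read a → write c, move ←, go to s1
s1 | __bb[a]c   read a → write _, move →, go to s3
s3 | __bb_[c]   read c → write c, move ←, go to s3
s3 | __bb[_]c   read _ → write a, move ←, go to s1
s1 | __b[b]ac   read b → write c, move →, go to s3
s3 | __bc[a]c   read a → write c, move ←, go to s1
s1 | __b[c]cc   read c → write a, move →, go to s3
s3 | __ba[c]c   read c → write c, move ←, go to s3
s3 | __b[a]cc   read a → write c, move ←, go to s1
s1 | __[b]ccc   read b → write c, move →, go to s3
s3 | __c[c]cc   read c → write c, move ←, go to s3
s3 | __[c]ccc   read c → write c, move ←, go to s3
s3 | _[_]cccc   read _ → write a, move ←, go to s1
s1 | [_]acccc
No transition is defined for (s1, _); M halts in state s1.

s1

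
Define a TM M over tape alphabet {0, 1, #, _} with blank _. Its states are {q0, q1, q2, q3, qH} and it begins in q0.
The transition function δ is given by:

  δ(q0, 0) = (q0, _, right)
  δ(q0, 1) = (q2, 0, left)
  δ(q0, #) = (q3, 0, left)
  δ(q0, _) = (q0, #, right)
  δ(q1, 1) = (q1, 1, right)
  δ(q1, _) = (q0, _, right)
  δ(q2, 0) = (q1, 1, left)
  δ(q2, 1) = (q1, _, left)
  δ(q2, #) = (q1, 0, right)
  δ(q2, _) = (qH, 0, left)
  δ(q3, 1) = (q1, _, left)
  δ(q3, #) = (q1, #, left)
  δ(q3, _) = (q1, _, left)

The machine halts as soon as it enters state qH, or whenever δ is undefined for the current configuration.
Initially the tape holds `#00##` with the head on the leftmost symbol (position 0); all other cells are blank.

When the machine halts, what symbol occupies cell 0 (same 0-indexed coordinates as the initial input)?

_

state=q0 head=0 tape=__[#]00##   (q0,#)→(q3,0,left)
state=q3 head=-1 tape=_[_]000##   (q3,_)→(q1,_,left)
state=q1 head=-2 tape=[_]_000##   (q1,_)→(q0,_,right)
state=q0 head=-1 tape=_[_]000##   (q0,_)→(q0,#,right)
state=q0 head=0 tape=_#[0]00##   (q0,0)→(q0,_,right)
state=q0 head=1 tape=_#_[0]0##   (q0,0)→(q0,_,right)
state=q0 head=2 tape=_#__[0]##   (q0,0)→(q0,_,right)
state=q0 head=3 tape=_#___[#]#   (q0,#)→(q3,0,left)
state=q3 head=2 tape=_#__[_]0#   (q3,_)→(q1,_,left)
state=q1 head=1 tape=_#_[_]_0#   (q1,_)→(q0,_,right)
state=q0 head=2 tape=_#__[_]0#   (q0,_)→(q0,#,right)
state=q0 head=3 tape=_#__#[0]#   (q0,0)→(q0,_,right)
state=q0 head=4 tape=_#__#_[#]   (q0,#)→(q3,0,left)
state=q3 head=3 tape=_#__#[_]0   (q3,_)→(q1,_,left)
state=q1 head=2 tape=_#__[#]_0
Cell 0 holds _ when M halts.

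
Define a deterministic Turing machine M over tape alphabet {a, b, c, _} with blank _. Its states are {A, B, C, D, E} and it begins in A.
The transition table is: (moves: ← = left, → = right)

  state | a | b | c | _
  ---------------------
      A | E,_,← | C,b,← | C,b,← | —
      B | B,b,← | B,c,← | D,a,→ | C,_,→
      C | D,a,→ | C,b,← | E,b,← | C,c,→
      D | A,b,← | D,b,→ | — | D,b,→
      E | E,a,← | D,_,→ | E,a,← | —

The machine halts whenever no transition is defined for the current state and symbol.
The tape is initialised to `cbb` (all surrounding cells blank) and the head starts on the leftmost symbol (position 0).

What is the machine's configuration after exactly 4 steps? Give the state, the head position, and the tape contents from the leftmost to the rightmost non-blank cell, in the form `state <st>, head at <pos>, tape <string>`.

state E, head at -2, tape bbbb

A | __[c]bb   read c → write b, move ←, go to C
C | _[_]bbb   read _ → write c, move →, go to C
C | _c[b]bb   read b → write b, move ←, go to C
C | _[c]bbb   read c → write b, move ←, go to E
E | [_]bbbb
After 4 steps: state E, head at -2, tape bbbb.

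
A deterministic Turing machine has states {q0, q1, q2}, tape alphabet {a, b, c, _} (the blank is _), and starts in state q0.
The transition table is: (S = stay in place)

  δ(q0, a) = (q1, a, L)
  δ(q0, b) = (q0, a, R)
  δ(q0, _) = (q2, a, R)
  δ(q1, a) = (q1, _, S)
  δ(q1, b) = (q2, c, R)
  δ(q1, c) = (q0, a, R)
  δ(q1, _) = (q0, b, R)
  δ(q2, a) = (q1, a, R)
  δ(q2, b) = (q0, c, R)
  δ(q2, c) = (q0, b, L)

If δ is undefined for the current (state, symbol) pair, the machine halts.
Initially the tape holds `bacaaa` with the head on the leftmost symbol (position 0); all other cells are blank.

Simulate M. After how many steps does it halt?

state=q0 head=0 tape=[b]acaaa___   (q0,b)→(q0,a,R)
state=q0 head=1 tape=a[a]caaa___   (q0,a)→(q1,a,L)
state=q1 head=0 tape=[a]acaaa___   (q1,a)→(q1,_,S)
state=q1 head=0 tape=[_]acaaa___   (q1,_)→(q0,b,R)
state=q0 head=1 tape=b[a]caaa___   (q0,a)→(q1,a,L)
state=q1 head=0 tape=[b]acaaa___   (q1,b)→(q2,c,R)
state=q2 head=1 tape=c[a]caaa___   (q2,a)→(q1,a,R)
state=q1 head=2 tape=ca[c]aaa___   (q1,c)→(q0,a,R)
state=q0 head=3 tape=caa[a]aa___   (q0,a)→(q1,a,L)
state=q1 head=2 tape=ca[a]aaa___   (q1,a)→(q1,_,S)
state=q1 head=2 tape=ca[_]aaa___   (q1,_)→(q0,b,R)
state=q0 head=3 tape=cab[a]aa___   (q0,a)→(q1,a,L)
state=q1 head=2 tape=ca[b]aaa___   (q1,b)→(q2,c,R)
state=q2 head=3 tape=cac[a]aa___   (q2,a)→(q1,a,R)
state=q1 head=4 tape=caca[a]a___   (q1,a)→(q1,_,S)
state=q1 head=4 tape=caca[_]a___   (q1,_)→(q0,b,R)
state=q0 head=5 tape=cacab[a]___   (q0,a)→(q1,a,L)
state=q1 head=4 tape=caca[b]a___   (q1,b)→(q2,c,R)
state=q2 head=5 tape=cacac[a]___   (q2,a)→(q1,a,R)
state=q1 head=6 tape=cacaca[_]__   (q1,_)→(q0,b,R)
state=q0 head=7 tape=cacacab[_]_   (q0,_)→(q2,a,R)
state=q2 head=8 tape=cacacaba[_]
M halts after 21 transitions.

21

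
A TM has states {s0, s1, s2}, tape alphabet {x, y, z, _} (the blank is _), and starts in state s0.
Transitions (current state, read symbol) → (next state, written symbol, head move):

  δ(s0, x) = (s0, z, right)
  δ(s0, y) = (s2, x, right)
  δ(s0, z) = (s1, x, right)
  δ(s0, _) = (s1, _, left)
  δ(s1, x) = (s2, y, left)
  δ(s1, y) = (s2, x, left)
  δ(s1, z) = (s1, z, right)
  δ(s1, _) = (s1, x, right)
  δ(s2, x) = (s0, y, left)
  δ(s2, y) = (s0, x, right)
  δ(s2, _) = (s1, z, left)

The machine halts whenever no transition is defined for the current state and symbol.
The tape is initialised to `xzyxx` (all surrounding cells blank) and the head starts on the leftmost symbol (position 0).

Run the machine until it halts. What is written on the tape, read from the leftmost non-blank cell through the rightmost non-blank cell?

zzzzzzyz

state=s0 head=0 tape=__[x]zyxx_   (s0,x)→(s0,z,right)
state=s0 head=1 tape=__z[z]yxx_   (s0,z)→(s1,x,right)
state=s1 head=2 tape=__zx[y]xx_   (s1,y)→(s2,x,left)
state=s2 head=1 tape=__z[x]xxx_   (s2,x)→(s0,y,left)
state=s0 head=0 tape=__[z]yxxx_   (s0,z)→(s1,x,right)
state=s1 head=1 tape=__x[y]xxx_   (s1,y)→(s2,x,left)
state=s2 head=0 tape=__[x]xxxx_   (s2,x)→(s0,y,left)
state=s0 head=-1 tape=_[_]yxxxx_   (s0,_)→(s1,_,left)
state=s1 head=-2 tape=[_]_yxxxx_   (s1,_)→(s1,x,right)
state=s1 head=-1 tape=x[_]yxxxx_   (s1,_)→(s1,x,right)
state=s1 head=0 tape=xx[y]xxxx_   (s1,y)→(s2,x,left)
state=s2 head=-1 tape=x[x]xxxxx_   (s2,x)→(s0,y,left)
state=s0 head=-2 tape=[x]yxxxxx_   (s0,x)→(s0,z,right)
state=s0 head=-1 tape=z[y]xxxxx_   (s0,y)→(s2,x,right)
state=s2 head=0 tape=zx[x]xxxx_   (s2,x)→(s0,y,left)
state=s0 head=-1 tape=z[x]yxxxx_   (s0,x)→(s0,z,right)
state=s0 head=0 tape=zz[y]xxxx_   (s0,y)→(s2,x,right)
state=s2 head=1 tape=zzx[x]xxx_   (s2,x)→(s0,y,left)
state=s0 head=0 tape=zz[x]yxxx_   (s0,x)→(s0,z,right)
state=s0 head=1 tape=zzz[y]xxx_   (s0,y)→(s2,x,right)
state=s2 head=2 tape=zzzx[x]xx_   (s2,x)→(s0,y,left)
state=s0 head=1 tape=zzz[x]yxx_   (s0,x)→(s0,z,right)
state=s0 head=2 tape=zzzz[y]xx_   (s0,y)→(s2,x,right)
state=s2 head=3 tape=zzzzx[x]x_   (s2,x)→(s0,y,left)
state=s0 head=2 tape=zzzz[x]yx_   (s0,x)→(s0,z,right)
state=s0 head=3 tape=zzzzz[y]x_   (s0,y)→(s2,x,right)
state=s2 head=4 tape=zzzzzx[x]_   (s2,x)→(s0,y,left)
state=s0 head=3 tape=zzzzz[x]y_   (s0,x)→(s0,z,right)
state=s0 head=4 tape=zzzzzz[y]_   (s0,y)→(s2,x,right)
state=s2 head=5 tape=zzzzzzx[_]   (s2,_)→(s1,z,left)
state=s1 head=4 tape=zzzzzz[x]z   (s1,x)→(s2,y,left)
state=s2 head=3 tape=zzzzz[z]yz
The non-blank tape span at halt is zzzzzzyz.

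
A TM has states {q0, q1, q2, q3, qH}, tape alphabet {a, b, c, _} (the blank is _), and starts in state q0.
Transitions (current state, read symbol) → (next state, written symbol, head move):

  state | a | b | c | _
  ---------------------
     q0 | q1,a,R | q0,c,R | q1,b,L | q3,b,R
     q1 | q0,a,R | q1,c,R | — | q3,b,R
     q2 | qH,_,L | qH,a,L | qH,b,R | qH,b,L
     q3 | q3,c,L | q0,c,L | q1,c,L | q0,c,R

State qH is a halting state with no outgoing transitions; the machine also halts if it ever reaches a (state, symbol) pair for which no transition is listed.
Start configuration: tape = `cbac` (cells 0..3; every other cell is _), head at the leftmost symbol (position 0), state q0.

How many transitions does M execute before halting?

state=q0 head=0 tape=_[c]bac   (q0,c)→(q1,b,L)
state=q1 head=-1 tape=[_]bbac   (q1,_)→(q3,b,R)
state=q3 head=0 tape=b[b]bac   (q3,b)→(q0,c,L)
state=q0 head=-1 tape=[b]cbac   (q0,b)→(q0,c,R)
state=q0 head=0 tape=c[c]bac   (q0,c)→(q1,b,L)
state=q1 head=-1 tape=[c]bbac
M halts after 5 transitions.

5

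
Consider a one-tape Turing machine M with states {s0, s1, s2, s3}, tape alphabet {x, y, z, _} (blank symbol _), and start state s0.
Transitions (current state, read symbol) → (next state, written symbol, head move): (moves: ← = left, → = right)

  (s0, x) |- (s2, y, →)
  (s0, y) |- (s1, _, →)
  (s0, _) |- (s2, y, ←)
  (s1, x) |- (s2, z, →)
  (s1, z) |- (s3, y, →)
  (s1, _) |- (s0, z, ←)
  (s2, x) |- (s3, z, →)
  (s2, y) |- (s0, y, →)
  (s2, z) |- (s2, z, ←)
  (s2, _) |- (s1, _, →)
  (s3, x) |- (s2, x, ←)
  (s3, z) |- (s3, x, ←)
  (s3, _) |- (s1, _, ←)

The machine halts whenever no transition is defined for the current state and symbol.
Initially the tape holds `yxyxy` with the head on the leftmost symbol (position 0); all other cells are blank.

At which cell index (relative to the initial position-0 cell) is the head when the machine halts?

s0 | [y]xyxy___   read y → write _, move →, go to s1
s1 | _[x]yxy___   read x → write z, move →, go to s2
s2 | _z[y]xy___   read y → write y, move →, go to s0
s0 | _zy[x]y___   read x → write y, move →, go to s2
s2 | _zyy[y]___   read y → write y, move →, go to s0
s0 | _zyyy[_]__   read _ → write y, move ←, go to s2
s2 | _zyy[y]y__   read y → write y, move →, go to s0
s0 | _zyyy[y]__   read y → write _, move →, go to s1
s1 | _zyyy_[_]_   read _ → write z, move ←, go to s0
s0 | _zyyy[_]z_   read _ → write y, move ←, go to s2
s2 | _zyy[y]yz_   read y → write y, move →, go to s0
s0 | _zyyy[y]z_   read y → write _, move →, go to s1
s1 | _zyyy_[z]_   read z → write y, move →, go to s3
s3 | _zyyy_y[_]   read _ → write _, move ←, go to s1
s1 | _zyyy_[y]_
At halt the head is at cell 6.

6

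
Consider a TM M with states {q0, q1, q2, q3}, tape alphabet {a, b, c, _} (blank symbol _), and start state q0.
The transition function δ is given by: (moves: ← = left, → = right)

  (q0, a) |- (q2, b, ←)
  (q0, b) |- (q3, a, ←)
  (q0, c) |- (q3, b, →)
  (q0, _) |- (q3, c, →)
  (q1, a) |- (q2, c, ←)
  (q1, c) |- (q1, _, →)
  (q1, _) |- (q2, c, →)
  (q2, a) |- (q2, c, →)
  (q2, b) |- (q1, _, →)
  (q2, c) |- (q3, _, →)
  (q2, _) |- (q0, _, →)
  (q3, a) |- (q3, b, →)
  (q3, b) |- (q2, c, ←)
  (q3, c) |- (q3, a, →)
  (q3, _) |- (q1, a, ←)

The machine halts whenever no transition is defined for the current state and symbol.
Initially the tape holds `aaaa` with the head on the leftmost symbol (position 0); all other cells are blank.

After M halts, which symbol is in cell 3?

state=q0 head=0 tape=__[a]aaa____   (q0,a)→(q2,b,←)
state=q2 head=-1 tape=_[_]baaa____   (q2,_)→(q0,_,→)
state=q0 head=0 tape=__[b]aaa____   (q0,b)→(q3,a,←)
state=q3 head=-1 tape=_[_]aaaa____   (q3,_)→(q1,a,←)
state=q1 head=-2 tape=[_]aaaaa____   (q1,_)→(q2,c,→)
state=q2 head=-1 tape=c[a]aaaa____   (q2,a)→(q2,c,→)
state=q2 head=0 tape=cc[a]aaa____   (q2,a)→(q2,c,→)
state=q2 head=1 tape=ccc[a]aa____   (q2,a)→(q2,c,→)
state=q2 head=2 tape=cccc[a]a____   (q2,a)→(q2,c,→)
state=q2 head=3 tape=ccccc[a]____   (q2,a)→(q2,c,→)
state=q2 head=4 tape=cccccc[_]___   (q2,_)→(q0,_,→)
state=q0 head=5 tape=cccccc_[_]__   (q0,_)→(q3,c,→)
state=q3 head=6 tape=cccccc_c[_]_   (q3,_)→(q1,a,←)
state=q1 head=5 tape=cccccc_[c]a_   (q1,c)→(q1,_,→)
state=q1 head=6 tape=cccccc__[a]_   (q1,a)→(q2,c,←)
state=q2 head=5 tape=cccccc_[_]c_   (q2,_)→(q0,_,→)
state=q0 head=6 tape=cccccc__[c]_   (q0,c)→(q3,b,→)
state=q3 head=7 tape=cccccc__b[_]   (q3,_)→(q1,a,←)
state=q1 head=6 tape=cccccc__[b]a
Cell 3 holds c when M halts.

c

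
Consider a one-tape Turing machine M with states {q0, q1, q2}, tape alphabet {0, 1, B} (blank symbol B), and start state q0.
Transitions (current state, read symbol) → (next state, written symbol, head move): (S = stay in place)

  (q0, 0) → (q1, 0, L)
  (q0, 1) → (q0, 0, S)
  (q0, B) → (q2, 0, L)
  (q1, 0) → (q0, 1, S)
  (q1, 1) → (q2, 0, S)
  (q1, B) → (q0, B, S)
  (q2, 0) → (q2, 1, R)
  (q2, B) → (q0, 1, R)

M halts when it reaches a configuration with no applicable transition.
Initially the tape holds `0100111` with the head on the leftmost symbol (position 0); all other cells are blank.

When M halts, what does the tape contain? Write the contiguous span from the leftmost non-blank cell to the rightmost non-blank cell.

q0 | BB[0]100111   read 0 → write 0, move L, go to q1
q1 | B[B]0100111   read B → write B, move S, go to q0
q0 | B[B]0100111   read B → write 0, move L, go to q2
q2 | [B]00100111   read B → write 1, move R, go to q0
q0 | 1[0]0100111   read 0 → write 0, move L, go to q1
q1 | [1]00100111   read 1 → write 0, move S, go to q2
q2 | [0]00100111   read 0 → write 1, move R, go to q2
q2 | 1[0]0100111   read 0 → write 1, move R, go to q2
q2 | 11[0]100111   read 0 → write 1, move R, go to q2
q2 | 111[1]00111
The non-blank tape span at halt is 111100111.

111100111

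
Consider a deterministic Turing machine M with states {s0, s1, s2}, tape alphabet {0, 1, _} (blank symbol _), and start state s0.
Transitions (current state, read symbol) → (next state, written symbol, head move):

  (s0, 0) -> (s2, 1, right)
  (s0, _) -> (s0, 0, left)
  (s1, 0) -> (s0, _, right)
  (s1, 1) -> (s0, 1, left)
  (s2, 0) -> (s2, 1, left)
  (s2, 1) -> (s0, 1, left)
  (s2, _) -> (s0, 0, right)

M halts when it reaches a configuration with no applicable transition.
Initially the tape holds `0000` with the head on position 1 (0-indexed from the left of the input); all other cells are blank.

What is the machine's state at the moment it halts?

s0 | 0[0]00   read 0 → write 1, move right, go to s2
s2 | 01[0]0   read 0 → write 1, move left, go to s2
s2 | 0[1]10   read 1 → write 1, move left, go to s0
s0 | [0]110   read 0 → write 1, move right, go to s2
s2 | 1[1]10   read 1 → write 1, move left, go to s0
s0 | [1]110
No transition is defined for (s0, 1); M halts in state s0.

s0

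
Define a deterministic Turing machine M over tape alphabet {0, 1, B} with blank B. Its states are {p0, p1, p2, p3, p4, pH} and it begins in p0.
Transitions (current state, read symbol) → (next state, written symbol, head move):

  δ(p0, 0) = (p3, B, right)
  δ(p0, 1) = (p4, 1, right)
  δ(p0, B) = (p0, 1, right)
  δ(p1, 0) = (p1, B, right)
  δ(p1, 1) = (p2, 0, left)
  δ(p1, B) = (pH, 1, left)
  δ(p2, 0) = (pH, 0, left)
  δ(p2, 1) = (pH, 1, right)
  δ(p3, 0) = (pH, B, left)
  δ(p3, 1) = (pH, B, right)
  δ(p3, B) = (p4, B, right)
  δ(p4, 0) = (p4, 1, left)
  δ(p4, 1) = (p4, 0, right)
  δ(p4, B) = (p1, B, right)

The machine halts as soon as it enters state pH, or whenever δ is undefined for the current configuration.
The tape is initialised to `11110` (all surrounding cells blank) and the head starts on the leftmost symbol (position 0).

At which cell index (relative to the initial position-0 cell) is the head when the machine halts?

5

state=p0 head=0 tape=[1]1110BB   (p0,1)→(p4,1,right)
state=p4 head=1 tape=1[1]110BB   (p4,1)→(p4,0,right)
state=p4 head=2 tape=10[1]10BB   (p4,1)→(p4,0,right)
state=p4 head=3 tape=100[1]0BB   (p4,1)→(p4,0,right)
state=p4 head=4 tape=1000[0]BB   (p4,0)→(p4,1,left)
state=p4 head=3 tape=100[0]1BB   (p4,0)→(p4,1,left)
state=p4 head=2 tape=10[0]11BB   (p4,0)→(p4,1,left)
state=p4 head=1 tape=1[0]111BB   (p4,0)→(p4,1,left)
state=p4 head=0 tape=[1]1111BB   (p4,1)→(p4,0,right)
state=p4 head=1 tape=0[1]111BB   (p4,1)→(p4,0,right)
state=p4 head=2 tape=00[1]11BB   (p4,1)→(p4,0,right)
state=p4 head=3 tape=000[1]1BB   (p4,1)→(p4,0,right)
state=p4 head=4 tape=0000[1]BB   (p4,1)→(p4,0,right)
state=p4 head=5 tape=00000[B]B   (p4,B)→(p1,B,right)
state=p1 head=6 tape=00000B[B]   (p1,B)→(pH,1,left)
state=pH head=5 tape=00000[B]1
At halt the head is at cell 5.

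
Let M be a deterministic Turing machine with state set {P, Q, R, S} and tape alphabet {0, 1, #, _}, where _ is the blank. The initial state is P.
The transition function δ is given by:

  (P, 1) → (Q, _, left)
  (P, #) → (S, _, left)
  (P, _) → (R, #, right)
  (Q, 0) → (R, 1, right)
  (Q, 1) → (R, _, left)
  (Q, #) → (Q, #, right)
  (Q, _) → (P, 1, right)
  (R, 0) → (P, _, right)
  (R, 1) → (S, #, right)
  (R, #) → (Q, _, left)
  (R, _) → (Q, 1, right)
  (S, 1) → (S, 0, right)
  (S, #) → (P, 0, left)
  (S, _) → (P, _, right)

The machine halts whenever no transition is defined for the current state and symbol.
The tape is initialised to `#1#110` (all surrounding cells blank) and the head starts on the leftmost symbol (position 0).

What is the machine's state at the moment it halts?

P | _[#]1#110   read # → write _, move left, go to S
S | [_]_1#110   read _ → write _, move right, go to P
P | _[_]1#110   read _ → write #, move right, go to R
R | _#[1]#110   read 1 → write #, move right, go to S
S | _##[#]110   read # → write 0, move left, go to P
P | _#[#]0110   read # → write _, move left, go to S
S | _[#]_0110   read # → write 0, move left, go to P
P | [_]0_0110   read _ → write #, move right, go to R
R | #[0]_0110   read 0 → write _, move right, go to P
P | #_[_]0110   read _ → write #, move right, go to R
R | #_#[0]110   read 0 → write _, move right, go to P
P | #_#_[1]10   read 1 → write _, move left, go to Q
Q | #_#[_]_10   read _ → write 1, move right, go to P
P | #_#1[_]10   read _ → write #, move right, go to R
R | #_#1#[1]0   read 1 → write #, move right, go to S
S | #_#1##[0]
No transition is defined for (S, 0); M halts in state S.

S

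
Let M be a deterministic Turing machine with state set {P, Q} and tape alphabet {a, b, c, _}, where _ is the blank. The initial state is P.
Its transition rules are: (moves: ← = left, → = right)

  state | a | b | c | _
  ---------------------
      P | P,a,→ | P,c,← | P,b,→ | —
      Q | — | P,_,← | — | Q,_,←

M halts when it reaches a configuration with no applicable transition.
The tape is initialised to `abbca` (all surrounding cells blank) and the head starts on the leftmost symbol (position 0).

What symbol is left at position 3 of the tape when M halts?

P | [a]bbca_   read a → write a, move →, go to P
P | a[b]bca_   read b → write c, move ←, go to P
P | [a]cbca_   read a → write a, move →, go to P
P | a[c]bca_   read c → write b, move →, go to P
P | ab[b]ca_   read b → write c, move ←, go to P
P | a[b]cca_   read b → write c, move ←, go to P
P | [a]ccca_   read a → write a, move →, go to P
P | a[c]cca_   read c → write b, move →, go to P
P | ab[c]ca_   read c → write b, move →, go to P
P | abb[c]a_   read c → write b, move →, go to P
P | abbb[a]_   read a → write a, move →, go to P
P | abbba[_]
Cell 3 holds b when M halts.

b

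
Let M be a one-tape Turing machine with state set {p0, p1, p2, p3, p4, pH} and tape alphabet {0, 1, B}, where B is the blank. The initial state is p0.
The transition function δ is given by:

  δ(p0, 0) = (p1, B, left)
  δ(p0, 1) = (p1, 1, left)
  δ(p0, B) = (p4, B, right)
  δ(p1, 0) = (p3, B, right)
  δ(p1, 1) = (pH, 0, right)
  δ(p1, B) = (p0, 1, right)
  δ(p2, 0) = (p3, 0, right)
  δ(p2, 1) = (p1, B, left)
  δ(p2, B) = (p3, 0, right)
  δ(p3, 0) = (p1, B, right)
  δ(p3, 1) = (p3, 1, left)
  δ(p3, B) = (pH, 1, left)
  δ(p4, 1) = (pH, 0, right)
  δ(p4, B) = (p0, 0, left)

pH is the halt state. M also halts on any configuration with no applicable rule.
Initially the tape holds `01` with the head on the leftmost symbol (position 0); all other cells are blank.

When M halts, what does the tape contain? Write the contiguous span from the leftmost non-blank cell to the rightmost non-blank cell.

1B0

state=p0 head=0 tape=B[0]1B   (p0,0)→(p1,B,left)
state=p1 head=-1 tape=[B]B1B   (p1,B)→(p0,1,right)
state=p0 head=0 tape=1[B]1B   (p0,B)→(p4,B,right)
state=p4 head=1 tape=1B[1]B   (p4,1)→(pH,0,right)
state=pH head=2 tape=1B0[B]
The non-blank tape span at halt is 1B0.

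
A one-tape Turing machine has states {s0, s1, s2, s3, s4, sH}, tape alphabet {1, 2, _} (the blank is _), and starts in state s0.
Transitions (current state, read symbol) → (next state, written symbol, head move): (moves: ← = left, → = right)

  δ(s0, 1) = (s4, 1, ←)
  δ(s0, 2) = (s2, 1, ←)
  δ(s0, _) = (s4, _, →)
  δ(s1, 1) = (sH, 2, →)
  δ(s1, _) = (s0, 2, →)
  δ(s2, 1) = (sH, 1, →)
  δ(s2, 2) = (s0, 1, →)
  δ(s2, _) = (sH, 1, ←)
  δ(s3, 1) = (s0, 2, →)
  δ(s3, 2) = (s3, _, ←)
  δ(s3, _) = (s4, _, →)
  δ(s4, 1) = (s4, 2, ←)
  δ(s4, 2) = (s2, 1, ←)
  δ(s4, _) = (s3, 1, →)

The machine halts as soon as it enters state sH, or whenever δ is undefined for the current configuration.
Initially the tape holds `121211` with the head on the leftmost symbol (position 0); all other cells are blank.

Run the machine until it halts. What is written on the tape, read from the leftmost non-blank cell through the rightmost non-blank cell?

21111211

state=s0 head=0 tape=__[1]21211   (s0,1)→(s4,1,←)
state=s4 head=-1 tape=_[_]121211   (s4,_)→(s3,1,→)
state=s3 head=0 tape=_1[1]21211   (s3,1)→(s0,2,→)
state=s0 head=1 tape=_12[2]1211   (s0,2)→(s2,1,←)
state=s2 head=0 tape=_1[2]11211   (s2,2)→(s0,1,→)
state=s0 head=1 tape=_11[1]1211   (s0,1)→(s4,1,←)
state=s4 head=0 tape=_1[1]11211   (s4,1)→(s4,2,←)
state=s4 head=-1 tape=_[1]211211   (s4,1)→(s4,2,←)
state=s4 head=-2 tape=[_]2211211   (s4,_)→(s3,1,→)
state=s3 head=-1 tape=1[2]211211   (s3,2)→(s3,_,←)
state=s3 head=-2 tape=[1]_211211   (s3,1)→(s0,2,→)
state=s0 head=-1 tape=2[_]211211   (s0,_)→(s4,_,→)
state=s4 head=0 tape=2_[2]11211   (s4,2)→(s2,1,←)
state=s2 head=-1 tape=2[_]111211   (s2,_)→(sH,1,←)
state=sH head=-2 tape=[2]1111211
The non-blank tape span at halt is 21111211.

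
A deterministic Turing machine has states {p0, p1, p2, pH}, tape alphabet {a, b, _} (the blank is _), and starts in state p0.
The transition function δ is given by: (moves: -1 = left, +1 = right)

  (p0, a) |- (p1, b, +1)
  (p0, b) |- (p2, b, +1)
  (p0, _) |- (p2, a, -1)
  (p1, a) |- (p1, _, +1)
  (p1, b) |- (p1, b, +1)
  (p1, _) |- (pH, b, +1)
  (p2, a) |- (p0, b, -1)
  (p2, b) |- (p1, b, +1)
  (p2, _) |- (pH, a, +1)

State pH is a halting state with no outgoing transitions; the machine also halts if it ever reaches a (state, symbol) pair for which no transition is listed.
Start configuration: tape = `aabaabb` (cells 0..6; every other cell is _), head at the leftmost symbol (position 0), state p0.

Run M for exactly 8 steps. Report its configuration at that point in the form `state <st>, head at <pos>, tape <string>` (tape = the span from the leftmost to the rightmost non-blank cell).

state pH, head at 8, tape b_b__bbb

p0 | [a]abaabb__   read a → write b, move +1, go to p1
p1 | b[a]baabb__   read a → write _, move +1, go to p1
p1 | b_[b]aabb__   read b → write b, move +1, go to p1
p1 | b_b[a]abb__   read a → write _, move +1, go to p1
p1 | b_b_[a]bb__   read a → write _, move +1, go to p1
p1 | b_b__[b]b__   read b → write b, move +1, go to p1
p1 | b_b__b[b]__   read b → write b, move +1, go to p1
p1 | b_b__bb[_]_   read _ → write b, move +1, go to pH
pH | b_b__bbb[_]
After 8 steps: state pH, head at 8, tape b_b__bbb.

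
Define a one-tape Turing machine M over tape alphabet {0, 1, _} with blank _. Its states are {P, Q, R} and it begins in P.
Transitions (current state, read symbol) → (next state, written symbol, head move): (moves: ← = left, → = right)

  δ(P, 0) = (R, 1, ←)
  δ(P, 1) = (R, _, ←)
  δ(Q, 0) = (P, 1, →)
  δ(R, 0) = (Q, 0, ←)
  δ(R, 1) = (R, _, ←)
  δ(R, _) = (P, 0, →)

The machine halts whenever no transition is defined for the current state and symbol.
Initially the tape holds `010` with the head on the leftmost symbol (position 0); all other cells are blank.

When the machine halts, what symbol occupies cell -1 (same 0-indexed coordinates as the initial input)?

state=P head=0 tape=__[0]10   (P,0)→(R,1,←)
state=R head=-1 tape=_[_]110   (R,_)→(P,0,→)
state=P head=0 tape=_0[1]10   (P,1)→(R,_,←)
state=R head=-1 tape=_[0]_10   (R,0)→(Q,0,←)
state=Q head=-2 tape=[_]0_10
Cell -1 holds 0 when M halts.

0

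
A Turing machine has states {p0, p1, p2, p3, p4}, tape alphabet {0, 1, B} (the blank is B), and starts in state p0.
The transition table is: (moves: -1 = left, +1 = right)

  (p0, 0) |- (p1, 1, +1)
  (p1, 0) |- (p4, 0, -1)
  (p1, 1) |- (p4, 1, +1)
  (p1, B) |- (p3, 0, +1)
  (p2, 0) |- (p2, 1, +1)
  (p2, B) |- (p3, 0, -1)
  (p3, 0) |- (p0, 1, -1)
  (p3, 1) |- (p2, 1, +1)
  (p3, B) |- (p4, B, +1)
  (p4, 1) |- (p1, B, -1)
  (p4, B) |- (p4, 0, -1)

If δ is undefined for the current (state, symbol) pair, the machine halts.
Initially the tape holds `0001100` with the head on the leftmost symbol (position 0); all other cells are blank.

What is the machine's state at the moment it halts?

state=p0 head=0 tape=B[0]001100   (p0,0)→(p1,1,+1)
state=p1 head=1 tape=B1[0]01100   (p1,0)→(p4,0,-1)
state=p4 head=0 tape=B[1]001100   (p4,1)→(p1,B,-1)
state=p1 head=-1 tape=[B]B001100   (p1,B)→(p3,0,+1)
state=p3 head=0 tape=0[B]001100   (p3,B)→(p4,B,+1)
state=p4 head=1 tape=0B[0]01100
No transition is defined for (p4, 0); M halts in state p4.

p4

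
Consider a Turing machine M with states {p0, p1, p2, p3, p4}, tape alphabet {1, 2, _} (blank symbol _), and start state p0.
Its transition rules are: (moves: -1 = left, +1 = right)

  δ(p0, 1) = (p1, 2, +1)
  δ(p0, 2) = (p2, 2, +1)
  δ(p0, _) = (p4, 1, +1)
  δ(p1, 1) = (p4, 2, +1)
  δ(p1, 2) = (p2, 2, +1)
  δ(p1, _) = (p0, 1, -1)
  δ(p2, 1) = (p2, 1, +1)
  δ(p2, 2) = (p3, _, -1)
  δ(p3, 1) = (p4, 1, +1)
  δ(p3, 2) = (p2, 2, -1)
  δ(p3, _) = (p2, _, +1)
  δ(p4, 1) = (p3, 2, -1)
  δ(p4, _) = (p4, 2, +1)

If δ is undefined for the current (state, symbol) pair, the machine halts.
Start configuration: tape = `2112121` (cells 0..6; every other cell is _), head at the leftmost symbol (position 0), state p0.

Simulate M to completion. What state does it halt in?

state=p0 head=0 tape=[2]112121   (p0,2)→(p2,2,+1)
state=p2 head=1 tape=2[1]12121   (p2,1)→(p2,1,+1)
state=p2 head=2 tape=21[1]2121   (p2,1)→(p2,1,+1)
state=p2 head=3 tape=211[2]121   (p2,2)→(p3,_,-1)
state=p3 head=2 tape=21[1]_121   (p3,1)→(p4,1,+1)
state=p4 head=3 tape=211[_]121   (p4,_)→(p4,2,+1)
state=p4 head=4 tape=2112[1]21   (p4,1)→(p3,2,-1)
state=p3 head=3 tape=211[2]221   (p3,2)→(p2,2,-1)
state=p2 head=2 tape=21[1]2221   (p2,1)→(p2,1,+1)
state=p2 head=3 tape=211[2]221   (p2,2)→(p3,_,-1)
state=p3 head=2 tape=21[1]_221   (p3,1)→(p4,1,+1)
state=p4 head=3 tape=211[_]221   (p4,_)→(p4,2,+1)
state=p4 head=4 tape=2112[2]21
No transition is defined for (p4, 2); M halts in state p4.

p4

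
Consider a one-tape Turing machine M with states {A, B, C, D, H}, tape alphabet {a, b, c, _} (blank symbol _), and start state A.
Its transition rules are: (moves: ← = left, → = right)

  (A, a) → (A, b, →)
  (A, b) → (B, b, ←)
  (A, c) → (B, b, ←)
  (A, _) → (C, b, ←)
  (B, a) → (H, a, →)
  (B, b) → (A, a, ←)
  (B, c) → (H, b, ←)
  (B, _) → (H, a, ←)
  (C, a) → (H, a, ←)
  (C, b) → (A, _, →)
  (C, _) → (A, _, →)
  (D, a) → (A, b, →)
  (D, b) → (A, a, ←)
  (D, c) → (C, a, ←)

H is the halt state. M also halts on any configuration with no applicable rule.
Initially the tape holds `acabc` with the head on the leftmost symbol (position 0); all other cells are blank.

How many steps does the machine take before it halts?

7

A | ___[a]cabc   read a → write b, move →, go to A
A | ___b[c]abc   read c → write b, move ←, go to B
B | ___[b]babc   read b → write a, move ←, go to A
A | __[_]ababc   read _ → write b, move ←, go to C
C | _[_]bababc   read _ → write _, move →, go to A
A | __[b]ababc   read b → write b, move ←, go to B
B | _[_]bababc   read _ → write a, move ←, go to H
H | [_]abababc
M halts after 7 transitions.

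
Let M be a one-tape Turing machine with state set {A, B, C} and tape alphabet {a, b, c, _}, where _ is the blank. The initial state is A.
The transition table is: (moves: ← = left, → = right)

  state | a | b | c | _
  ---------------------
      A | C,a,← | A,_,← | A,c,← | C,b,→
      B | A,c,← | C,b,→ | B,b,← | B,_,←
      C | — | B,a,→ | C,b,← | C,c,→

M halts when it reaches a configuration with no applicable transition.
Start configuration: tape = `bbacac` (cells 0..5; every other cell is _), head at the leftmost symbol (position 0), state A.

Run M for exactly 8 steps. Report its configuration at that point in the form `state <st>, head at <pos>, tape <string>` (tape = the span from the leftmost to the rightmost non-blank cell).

state B, head at 0, tape abaccac

state=A head=0 tape=_[b]bacac   (A,b)→(A,_,←)
state=A head=-1 tape=[_]_bacac   (A,_)→(C,b,→)
state=C head=0 tape=b[_]bacac   (C,_)→(C,c,→)
state=C head=1 tape=bc[b]acac   (C,b)→(B,a,→)
state=B head=2 tape=bca[a]cac   (B,a)→(A,c,←)
state=A head=1 tape=bc[a]ccac   (A,a)→(C,a,←)
state=C head=0 tape=b[c]accac   (C,c)→(C,b,←)
state=C head=-1 tape=[b]baccac   (C,b)→(B,a,→)
state=B head=0 tape=a[b]accac
After 8 steps: state B, head at 0, tape abaccac.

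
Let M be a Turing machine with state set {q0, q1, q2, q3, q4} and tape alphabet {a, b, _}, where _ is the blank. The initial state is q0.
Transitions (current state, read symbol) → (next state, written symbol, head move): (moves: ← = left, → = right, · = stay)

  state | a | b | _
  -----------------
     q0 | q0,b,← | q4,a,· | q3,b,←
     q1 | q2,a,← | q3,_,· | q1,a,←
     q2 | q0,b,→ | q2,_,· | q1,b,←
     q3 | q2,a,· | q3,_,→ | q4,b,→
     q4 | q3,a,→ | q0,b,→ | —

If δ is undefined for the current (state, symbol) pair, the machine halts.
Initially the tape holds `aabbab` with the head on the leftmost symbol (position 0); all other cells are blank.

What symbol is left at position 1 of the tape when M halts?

q0 | __[a]abbab__   read a → write b, move ←, go to q0
q0 | _[_]babbab__   read _ → write b, move ←, go to q3
q3 | [_]bbabbab__   read _ → write b, move →, go to q4
q4 | b[b]babbab__   read b → write b, move →, go to q0
q0 | bb[b]abbab__   read b → write a, move ·, go to q4
q4 | bb[a]abbab__   read a → write a, move →, go to q3
q3 | bba[a]bbab__   read a → write a, move ·, go to q2
q2 | bba[a]bbab__   read a → write b, move →, go to q0
q0 | bbab[b]bab__   read b → write a, move ·, go to q4
q4 | bbab[a]bab__   read a → write a, move →, go to q3
q3 | bbaba[b]ab__   read b → write _, move →, go to q3
q3 | bbaba_[a]b__   read a → write a, move ·, go to q2
q2 | bbaba_[a]b__   read a → write b, move →, go to q0
q0 | bbaba_b[b]__   read b → write a, move ·, go to q4
q4 | bbaba_b[a]__   read a → write a, move →, go to q3
q3 | bbaba_ba[_]_   read _ → write b, move →, go to q4
q4 | bbaba_bab[_]
Cell 1 holds b when M halts.

b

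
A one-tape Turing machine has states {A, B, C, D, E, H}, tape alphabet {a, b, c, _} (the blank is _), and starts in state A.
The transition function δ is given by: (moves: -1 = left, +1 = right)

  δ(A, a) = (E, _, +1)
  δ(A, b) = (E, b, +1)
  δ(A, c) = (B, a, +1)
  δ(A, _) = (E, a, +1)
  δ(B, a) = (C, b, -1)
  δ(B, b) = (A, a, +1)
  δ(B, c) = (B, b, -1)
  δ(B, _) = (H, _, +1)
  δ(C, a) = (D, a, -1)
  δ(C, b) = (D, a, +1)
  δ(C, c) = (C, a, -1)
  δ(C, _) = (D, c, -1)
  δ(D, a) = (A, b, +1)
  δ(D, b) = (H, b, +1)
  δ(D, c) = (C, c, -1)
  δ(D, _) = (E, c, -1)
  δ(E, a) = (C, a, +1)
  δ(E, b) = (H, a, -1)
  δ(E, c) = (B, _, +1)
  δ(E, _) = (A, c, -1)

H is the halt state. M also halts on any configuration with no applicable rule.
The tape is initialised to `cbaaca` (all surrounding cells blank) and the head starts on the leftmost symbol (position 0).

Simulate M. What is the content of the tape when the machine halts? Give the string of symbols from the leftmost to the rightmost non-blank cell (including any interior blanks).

b_b_ba

state=A head=0 tape=[c]baaca___   (A,c)→(B,a,+1)
state=B head=1 tape=a[b]aaca___   (B,b)→(A,a,+1)
state=A head=2 tape=aa[a]aca___   (A,a)→(E,_,+1)
state=E head=3 tape=aa_[a]ca___   (E,a)→(C,a,+1)
state=C head=4 tape=aa_a[c]a___   (C,c)→(C,a,-1)
state=C head=3 tape=aa_[a]aa___   (C,a)→(D,a,-1)
state=D head=2 tape=aa[_]aaa___   (D,_)→(E,c,-1)
state=E head=1 tape=a[a]caaa___   (E,a)→(C,a,+1)
state=C head=2 tape=aa[c]aaa___   (C,c)→(C,a,-1)
state=C head=1 tape=a[a]aaaa___   (C,a)→(D,a,-1)
state=D head=0 tape=[a]aaaaa___   (D,a)→(A,b,+1)
state=A head=1 tape=b[a]aaaa___   (A,a)→(E,_,+1)
state=E head=2 tape=b_[a]aaa___   (E,a)→(C,a,+1)
state=C head=3 tape=b_a[a]aa___   (C,a)→(D,a,-1)
state=D head=2 tape=b_[a]aaa___   (D,a)→(A,b,+1)
state=A head=3 tape=b_b[a]aa___   (A,a)→(E,_,+1)
state=E head=4 tape=b_b_[a]a___   (E,a)→(C,a,+1)
state=C head=5 tape=b_b_a[a]___   (C,a)→(D,a,-1)
state=D head=4 tape=b_b_[a]a___   (D,a)→(A,b,+1)
state=A head=5 tape=b_b_b[a]___   (A,a)→(E,_,+1)
state=E head=6 tape=b_b_b_[_]__   (E,_)→(A,c,-1)
state=A head=5 tape=b_b_b[_]c__   (A,_)→(E,a,+1)
state=E head=6 tape=b_b_ba[c]__   (E,c)→(B,_,+1)
state=B head=7 tape=b_b_ba_[_]_   (B,_)→(H,_,+1)
state=H head=8 tape=b_b_ba__[_]
The non-blank tape span at halt is b_b_ba.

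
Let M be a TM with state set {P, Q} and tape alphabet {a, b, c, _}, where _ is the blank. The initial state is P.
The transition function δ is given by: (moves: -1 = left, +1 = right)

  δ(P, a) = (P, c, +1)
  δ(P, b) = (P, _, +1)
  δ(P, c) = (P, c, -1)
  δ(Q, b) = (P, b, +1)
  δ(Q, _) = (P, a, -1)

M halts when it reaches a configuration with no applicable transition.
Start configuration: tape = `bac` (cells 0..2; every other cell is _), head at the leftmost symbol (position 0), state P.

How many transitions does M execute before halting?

state=P head=0 tape=[b]ac   (P,b)→(P,_,+1)
state=P head=1 tape=_[a]c   (P,a)→(P,c,+1)
state=P head=2 tape=_c[c]   (P,c)→(P,c,-1)
state=P head=1 tape=_[c]c   (P,c)→(P,c,-1)
state=P head=0 tape=[_]cc
M halts after 4 transitions.

4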